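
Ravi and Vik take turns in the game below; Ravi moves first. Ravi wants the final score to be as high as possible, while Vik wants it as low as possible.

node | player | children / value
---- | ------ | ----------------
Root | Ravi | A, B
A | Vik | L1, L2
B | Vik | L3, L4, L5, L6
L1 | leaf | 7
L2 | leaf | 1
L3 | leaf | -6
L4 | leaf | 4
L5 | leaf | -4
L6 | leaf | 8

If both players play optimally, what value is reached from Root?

1

A (Vik): min(7, 1) = 1
B (Vik): min(-6, 4, -4, 8) = -6
Root (Ravi): max(1, -6) = 1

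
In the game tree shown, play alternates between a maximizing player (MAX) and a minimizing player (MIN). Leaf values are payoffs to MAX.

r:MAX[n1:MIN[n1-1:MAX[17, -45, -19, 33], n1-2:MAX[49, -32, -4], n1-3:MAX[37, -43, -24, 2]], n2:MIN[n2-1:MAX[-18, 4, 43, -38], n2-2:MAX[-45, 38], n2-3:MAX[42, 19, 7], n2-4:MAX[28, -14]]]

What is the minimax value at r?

33

n1-1 (MAX): max(17, -45, -19, 33) = 33
n1-2 (MAX): max(49, -32, -4) = 49
n1-3 (MAX): max(37, -43, -24, 2) = 37
n1 (MIN): min(33, 49, 37) = 33
n2-1 (MAX): max(-18, 4, 43, -38) = 43
n2-2 (MAX): max(-45, 38) = 38
n2-3 (MAX): max(42, 19, 7) = 42
n2-4 (MAX): max(28, -14) = 28
n2 (MIN): min(43, 38, 42, 28) = 28
r (MAX): max(33, 28) = 33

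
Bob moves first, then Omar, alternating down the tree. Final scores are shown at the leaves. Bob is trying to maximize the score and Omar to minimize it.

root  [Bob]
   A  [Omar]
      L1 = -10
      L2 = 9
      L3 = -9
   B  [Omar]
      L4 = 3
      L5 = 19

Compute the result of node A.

-10

A (Omar): min(-10, 9, -9) = -10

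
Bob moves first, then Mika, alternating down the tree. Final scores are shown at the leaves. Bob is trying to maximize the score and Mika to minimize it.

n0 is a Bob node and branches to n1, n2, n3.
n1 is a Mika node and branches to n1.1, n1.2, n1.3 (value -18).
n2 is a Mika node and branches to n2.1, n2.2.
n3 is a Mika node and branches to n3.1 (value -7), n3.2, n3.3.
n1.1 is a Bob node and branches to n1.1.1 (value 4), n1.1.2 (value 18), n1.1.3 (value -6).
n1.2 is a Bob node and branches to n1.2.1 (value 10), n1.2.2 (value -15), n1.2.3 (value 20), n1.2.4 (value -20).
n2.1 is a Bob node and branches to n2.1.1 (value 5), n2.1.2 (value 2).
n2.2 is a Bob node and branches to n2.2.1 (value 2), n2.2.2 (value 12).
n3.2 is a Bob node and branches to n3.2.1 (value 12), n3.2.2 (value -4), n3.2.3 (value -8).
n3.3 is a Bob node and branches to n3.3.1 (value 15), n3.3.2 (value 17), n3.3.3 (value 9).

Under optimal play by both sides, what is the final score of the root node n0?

n1.1 (Bob): max(4, 18, -6) = 18
n1.2 (Bob): max(10, -15, 20, -20) = 20
n1 (Mika): min(18, 20, -18) = -18
n2.1 (Bob): max(5, 2) = 5
n2.2 (Bob): max(2, 12) = 12
n2 (Mika): min(5, 12) = 5
n3.2 (Bob): max(12, -4, -8) = 12
n3.3 (Bob): max(15, 17, 9) = 17
n3 (Mika): min(-7, 12, 17) = -7
n0 (Bob): max(-18, 5, -7) = 5

5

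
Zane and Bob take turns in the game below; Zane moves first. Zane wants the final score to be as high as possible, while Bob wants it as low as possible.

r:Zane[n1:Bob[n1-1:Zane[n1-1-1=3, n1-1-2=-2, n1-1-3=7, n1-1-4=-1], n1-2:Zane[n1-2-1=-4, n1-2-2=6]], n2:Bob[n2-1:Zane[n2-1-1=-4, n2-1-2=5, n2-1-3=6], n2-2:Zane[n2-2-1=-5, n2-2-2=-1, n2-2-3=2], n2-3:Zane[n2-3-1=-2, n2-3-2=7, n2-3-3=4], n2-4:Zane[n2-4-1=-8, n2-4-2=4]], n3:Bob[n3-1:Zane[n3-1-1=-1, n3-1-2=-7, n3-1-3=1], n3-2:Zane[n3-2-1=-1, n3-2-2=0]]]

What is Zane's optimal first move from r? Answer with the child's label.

n1

n1-1 (Zane): max(3, -2, 7, -1) = 7
n1-2 (Zane): max(-4, 6) = 6
n1 (Bob): min(7, 6) = 6
n2-1 (Zane): max(-4, 5, 6) = 6
n2-2 (Zane): max(-5, -1, 2) = 2
n2-3 (Zane): max(-2, 7, 4) = 7
n2-4 (Zane): max(-8, 4) = 4
n2 (Bob): min(6, 2, 7, 4) = 2
n3-1 (Zane): max(-1, -7, 1) = 1
n3-2 (Zane): max(-1, 0) = 0
n3 (Bob): min(1, 0) = 0
r (Zane): max(6, 2, 0) = 6
Zane at r wants the highest of {n1=6, n2=2, n3=0}, so chooses n1.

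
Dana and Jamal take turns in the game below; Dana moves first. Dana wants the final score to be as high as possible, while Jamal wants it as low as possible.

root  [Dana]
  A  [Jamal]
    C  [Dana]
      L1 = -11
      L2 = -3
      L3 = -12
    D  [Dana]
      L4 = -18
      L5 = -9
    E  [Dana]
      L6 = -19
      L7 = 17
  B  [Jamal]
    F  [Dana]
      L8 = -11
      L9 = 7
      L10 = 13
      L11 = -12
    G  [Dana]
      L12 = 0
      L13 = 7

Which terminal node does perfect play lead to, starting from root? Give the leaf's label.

L13

C (Dana): max(-11, -3, -12) = -3
D (Dana): max(-18, -9) = -9
E (Dana): max(-19, 17) = 17
A (Jamal): min(-3, -9, 17) = -9
F (Dana): max(-11, 7, 13, -12) = 13
G (Dana): max(0, 7) = 7
B (Jamal): min(13, 7) = 7
root (Dana): max(-9, 7) = 7
At root, Dana picks B (highest: 7).
At B, Jamal picks G (lowest: 7).
At G, Dana picks L13 (highest: 7).
Terminal value 7.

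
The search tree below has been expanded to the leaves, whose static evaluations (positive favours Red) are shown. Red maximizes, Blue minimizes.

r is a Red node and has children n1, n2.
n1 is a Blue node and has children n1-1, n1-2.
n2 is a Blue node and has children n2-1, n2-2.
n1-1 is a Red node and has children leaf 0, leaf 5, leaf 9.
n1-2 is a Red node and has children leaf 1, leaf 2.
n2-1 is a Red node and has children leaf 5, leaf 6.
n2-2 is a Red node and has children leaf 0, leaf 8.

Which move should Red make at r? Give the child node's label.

n2

n1-1 (Red): max(0, 5, 9) = 9
n1-2 (Red): max(1, 2) = 2
n1 (Blue): min(9, 2) = 2
n2-1 (Red): max(5, 6) = 6
n2-2 (Red): max(0, 8) = 8
n2 (Blue): min(6, 8) = 6
r (Red): max(2, 6) = 6
Red at r wants the highest of {n1=2, n2=6}, so chooses n2.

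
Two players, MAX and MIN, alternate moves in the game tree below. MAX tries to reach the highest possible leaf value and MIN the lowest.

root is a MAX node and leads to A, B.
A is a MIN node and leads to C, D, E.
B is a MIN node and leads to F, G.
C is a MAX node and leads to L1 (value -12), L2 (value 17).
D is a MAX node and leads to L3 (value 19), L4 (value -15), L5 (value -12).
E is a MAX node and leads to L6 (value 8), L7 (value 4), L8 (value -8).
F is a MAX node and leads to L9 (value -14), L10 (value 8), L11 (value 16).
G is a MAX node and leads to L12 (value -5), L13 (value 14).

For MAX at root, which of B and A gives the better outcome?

B

F (MAX): max(-14, 8, 16) = 16
G (MAX): max(-5, 14) = 14
B (MIN): min(16, 14) = 14
C (MAX): max(-12, 17) = 17
D (MAX): max(19, -15, -12) = 19
E (MAX): max(8, 4, -8) = 8
A (MIN): min(17, 19, 8) = 8
MAX prefers the higher value; B=14, A=8. B is better since 14 > 8.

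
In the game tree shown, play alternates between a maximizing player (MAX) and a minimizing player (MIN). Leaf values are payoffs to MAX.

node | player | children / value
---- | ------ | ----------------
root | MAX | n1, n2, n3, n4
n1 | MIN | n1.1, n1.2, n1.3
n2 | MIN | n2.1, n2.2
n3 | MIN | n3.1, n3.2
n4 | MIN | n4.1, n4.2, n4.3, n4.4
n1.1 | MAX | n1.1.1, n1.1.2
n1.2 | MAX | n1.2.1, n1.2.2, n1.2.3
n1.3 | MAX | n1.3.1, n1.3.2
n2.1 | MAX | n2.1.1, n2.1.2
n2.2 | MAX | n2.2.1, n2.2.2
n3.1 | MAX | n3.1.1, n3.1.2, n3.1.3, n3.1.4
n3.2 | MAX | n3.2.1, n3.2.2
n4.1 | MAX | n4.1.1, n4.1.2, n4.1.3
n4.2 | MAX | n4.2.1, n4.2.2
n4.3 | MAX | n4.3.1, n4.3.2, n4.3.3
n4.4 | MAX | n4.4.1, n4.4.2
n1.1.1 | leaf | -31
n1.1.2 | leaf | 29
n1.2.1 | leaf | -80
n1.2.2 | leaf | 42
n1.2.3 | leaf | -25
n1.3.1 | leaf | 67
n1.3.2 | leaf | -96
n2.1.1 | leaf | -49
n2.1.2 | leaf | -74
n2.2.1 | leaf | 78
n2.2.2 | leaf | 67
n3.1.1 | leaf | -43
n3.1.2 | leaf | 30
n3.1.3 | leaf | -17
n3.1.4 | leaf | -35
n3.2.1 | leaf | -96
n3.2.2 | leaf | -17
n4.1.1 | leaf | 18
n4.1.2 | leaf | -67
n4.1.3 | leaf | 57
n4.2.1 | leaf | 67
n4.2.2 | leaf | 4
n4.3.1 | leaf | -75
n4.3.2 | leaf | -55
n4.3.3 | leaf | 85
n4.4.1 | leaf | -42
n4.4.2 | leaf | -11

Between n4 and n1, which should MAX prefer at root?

n1

n4.1 (MAX): max(18, -67, 57) = 57
n4.2 (MAX): max(67, 4) = 67
n4.3 (MAX): max(-75, -55, 85) = 85
n4.4 (MAX): max(-42, -11) = -11
n4 (MIN): min(57, 67, 85, -11) = -11
n1.1 (MAX): max(-31, 29) = 29
n1.2 (MAX): max(-80, 42, -25) = 42
n1.3 (MAX): max(67, -96) = 67
n1 (MIN): min(29, 42, 67) = 29
MAX prefers the higher value; n4=-11, n1=29. n1 is better since 29 > -11.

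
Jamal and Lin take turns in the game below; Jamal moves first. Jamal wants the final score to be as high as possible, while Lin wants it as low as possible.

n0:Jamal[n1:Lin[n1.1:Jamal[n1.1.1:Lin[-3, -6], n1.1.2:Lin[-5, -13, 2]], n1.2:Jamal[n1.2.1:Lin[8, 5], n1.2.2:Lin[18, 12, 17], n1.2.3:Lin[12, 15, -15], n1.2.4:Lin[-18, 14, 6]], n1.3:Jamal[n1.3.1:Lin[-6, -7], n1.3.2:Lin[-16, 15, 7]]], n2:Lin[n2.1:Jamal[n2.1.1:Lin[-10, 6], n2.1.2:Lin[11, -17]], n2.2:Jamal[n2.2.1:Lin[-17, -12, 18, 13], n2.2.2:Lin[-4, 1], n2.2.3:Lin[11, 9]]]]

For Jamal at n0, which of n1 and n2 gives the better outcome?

n1.1.1 (Lin): min(-3, -6) = -6
n1.1.2 (Lin): min(-5, -13, 2) = -13
n1.1 (Jamal): max(-6, -13) = -6
n1.2.1 (Lin): min(8, 5) = 5
n1.2.2 (Lin): min(18, 12, 17) = 12
n1.2.3 (Lin): min(12, 15, -15) = -15
n1.2.4 (Lin): min(-18, 14, 6) = -18
n1.2 (Jamal): max(5, 12, -15, -18) = 12
n1.3.1 (Lin): min(-6, -7) = -7
n1.3.2 (Lin): min(-16, 15, 7) = -16
n1.3 (Jamal): max(-7, -16) = -7
n1 (Lin): min(-6, 12, -7) = -7
n2.1.1 (Lin): min(-10, 6) = -10
n2.1.2 (Lin): min(11, -17) = -17
n2.1 (Jamal): max(-10, -17) = -10
n2.2.1 (Lin): min(-17, -12, 18, 13) = -17
n2.2.2 (Lin): min(-4, 1) = -4
n2.2.3 (Lin): min(11, 9) = 9
n2.2 (Jamal): max(-17, -4, 9) = 9
n2 (Lin): min(-10, 9) = -10
Jamal prefers the higher value; n1=-7, n2=-10. n1 is better since -7 > -10.

n1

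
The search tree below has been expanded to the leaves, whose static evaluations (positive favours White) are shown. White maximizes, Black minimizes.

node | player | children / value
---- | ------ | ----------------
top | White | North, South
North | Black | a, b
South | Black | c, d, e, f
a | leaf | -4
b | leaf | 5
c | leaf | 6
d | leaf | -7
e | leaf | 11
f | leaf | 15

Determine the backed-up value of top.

-4

North (Black): min(-4, 5) = -4
South (Black): min(6, -7, 11, 15) = -7
top (White): max(-4, -7) = -4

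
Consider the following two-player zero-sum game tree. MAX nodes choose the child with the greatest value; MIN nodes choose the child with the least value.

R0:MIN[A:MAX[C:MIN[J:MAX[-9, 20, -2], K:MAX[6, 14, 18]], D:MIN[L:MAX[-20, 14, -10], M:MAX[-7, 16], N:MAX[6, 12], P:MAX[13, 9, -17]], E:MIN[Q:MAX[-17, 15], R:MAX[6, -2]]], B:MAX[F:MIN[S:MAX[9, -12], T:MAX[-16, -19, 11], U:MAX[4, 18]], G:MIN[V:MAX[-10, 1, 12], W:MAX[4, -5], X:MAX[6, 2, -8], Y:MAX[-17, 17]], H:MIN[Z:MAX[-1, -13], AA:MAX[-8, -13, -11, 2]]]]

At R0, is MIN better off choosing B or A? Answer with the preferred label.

S (MAX): max(9, -12) = 9
T (MAX): max(-16, -19, 11) = 11
U (MAX): max(4, 18) = 18
F (MIN): min(9, 11, 18) = 9
V (MAX): max(-10, 1, 12) = 12
W (MAX): max(4, -5) = 4
X (MAX): max(6, 2, -8) = 6
Y (MAX): max(-17, 17) = 17
G (MIN): min(12, 4, 6, 17) = 4
Z (MAX): max(-1, -13) = -1
AA (MAX): max(-8, -13, -11, 2) = 2
H (MIN): min(-1, 2) = -1
B (MAX): max(9, 4, -1) = 9
J (MAX): max(-9, 20, -2) = 20
K (MAX): max(6, 14, 18) = 18
C (MIN): min(20, 18) = 18
L (MAX): max(-20, 14, -10) = 14
M (MAX): max(-7, 16) = 16
N (MAX): max(6, 12) = 12
P (MAX): max(13, 9, -17) = 13
D (MIN): min(14, 16, 12, 13) = 12
Q (MAX): max(-17, 15) = 15
R (MAX): max(6, -2) = 6
E (MIN): min(15, 6) = 6
A (MAX): max(18, 12, 6) = 18
MIN prefers the lower value; B=9, A=18. B is better since 9 < 18.

B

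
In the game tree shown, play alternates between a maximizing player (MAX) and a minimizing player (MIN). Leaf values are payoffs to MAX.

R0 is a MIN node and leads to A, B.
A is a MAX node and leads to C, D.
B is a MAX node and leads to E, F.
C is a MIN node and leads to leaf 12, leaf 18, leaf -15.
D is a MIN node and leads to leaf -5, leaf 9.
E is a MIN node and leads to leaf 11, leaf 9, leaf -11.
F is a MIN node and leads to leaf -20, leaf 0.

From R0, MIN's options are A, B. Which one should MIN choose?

C (MIN): min(12, 18, -15) = -15
D (MIN): min(-5, 9) = -5
A (MAX): max(-15, -5) = -5
E (MIN): min(11, 9, -11) = -11
F (MIN): min(-20, 0) = -20
B (MAX): max(-11, -20) = -11
R0 (MIN): min(-5, -11) = -11
MIN at R0 wants the lowest of {A=-5, B=-11}, so chooses B.

B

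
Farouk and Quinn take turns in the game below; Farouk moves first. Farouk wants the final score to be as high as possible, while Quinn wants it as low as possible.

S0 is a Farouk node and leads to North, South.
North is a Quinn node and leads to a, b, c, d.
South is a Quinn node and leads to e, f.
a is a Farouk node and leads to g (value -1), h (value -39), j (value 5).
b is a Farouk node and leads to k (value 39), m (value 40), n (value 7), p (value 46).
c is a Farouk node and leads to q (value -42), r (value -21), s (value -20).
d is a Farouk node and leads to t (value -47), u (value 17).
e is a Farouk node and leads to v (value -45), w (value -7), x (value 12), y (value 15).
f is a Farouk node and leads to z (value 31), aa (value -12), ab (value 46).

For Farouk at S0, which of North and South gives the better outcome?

a (Farouk): max(-1, -39, 5) = 5
b (Farouk): max(39, 40, 7, 46) = 46
c (Farouk): max(-42, -21, -20) = -20
d (Farouk): max(-47, 17) = 17
North (Quinn): min(5, 46, -20, 17) = -20
e (Farouk): max(-45, -7, 12, 15) = 15
f (Farouk): max(31, -12, 46) = 46
South (Quinn): min(15, 46) = 15
Farouk prefers the higher value; North=-20, South=15. South is better since 15 > -20.

South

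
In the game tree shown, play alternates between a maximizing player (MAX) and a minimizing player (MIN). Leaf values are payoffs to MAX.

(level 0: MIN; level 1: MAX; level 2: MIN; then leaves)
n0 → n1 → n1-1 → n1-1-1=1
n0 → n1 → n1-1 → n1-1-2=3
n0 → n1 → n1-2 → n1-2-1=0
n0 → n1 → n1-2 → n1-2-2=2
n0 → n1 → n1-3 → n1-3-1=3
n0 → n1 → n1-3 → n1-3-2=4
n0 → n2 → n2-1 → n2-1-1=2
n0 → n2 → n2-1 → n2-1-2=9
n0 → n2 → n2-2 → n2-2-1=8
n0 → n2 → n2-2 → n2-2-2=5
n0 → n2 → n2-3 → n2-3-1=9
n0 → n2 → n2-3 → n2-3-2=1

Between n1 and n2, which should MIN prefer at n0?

n1

n1-1 (MIN): min(1, 3) = 1
n1-2 (MIN): min(0, 2) = 0
n1-3 (MIN): min(3, 4) = 3
n1 (MAX): max(1, 0, 3) = 3
n2-1 (MIN): min(2, 9) = 2
n2-2 (MIN): min(8, 5) = 5
n2-3 (MIN): min(9, 1) = 1
n2 (MAX): max(2, 5, 1) = 5
MIN prefers the lower value; n1=3, n2=5. n1 is better since 3 < 5.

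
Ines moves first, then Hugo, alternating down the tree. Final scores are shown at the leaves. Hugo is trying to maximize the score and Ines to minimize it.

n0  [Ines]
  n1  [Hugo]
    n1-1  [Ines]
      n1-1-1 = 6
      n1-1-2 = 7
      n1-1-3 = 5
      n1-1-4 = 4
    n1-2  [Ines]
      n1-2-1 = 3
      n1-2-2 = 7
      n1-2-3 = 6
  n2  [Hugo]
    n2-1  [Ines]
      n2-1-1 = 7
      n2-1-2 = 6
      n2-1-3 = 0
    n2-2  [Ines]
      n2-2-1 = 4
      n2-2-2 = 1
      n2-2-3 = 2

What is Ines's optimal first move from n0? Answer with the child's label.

n2

n1-1 (Ines): min(6, 7, 5, 4) = 4
n1-2 (Ines): min(3, 7, 6) = 3
n1 (Hugo): max(4, 3) = 4
n2-1 (Ines): min(7, 6, 0) = 0
n2-2 (Ines): min(4, 1, 2) = 1
n2 (Hugo): max(0, 1) = 1
n0 (Ines): min(4, 1) = 1
Ines at n0 wants the lowest of {n1=4, n2=1}, so chooses n2.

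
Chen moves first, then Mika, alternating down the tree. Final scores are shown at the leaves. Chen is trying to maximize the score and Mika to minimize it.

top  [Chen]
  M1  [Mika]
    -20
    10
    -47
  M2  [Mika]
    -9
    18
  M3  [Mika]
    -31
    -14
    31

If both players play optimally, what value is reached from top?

-9

M1 (Mika): min(-20, 10, -47) = -47
M2 (Mika): min(-9, 18) = -9
M3 (Mika): min(-31, -14, 31) = -31
top (Chen): max(-47, -9, -31) = -9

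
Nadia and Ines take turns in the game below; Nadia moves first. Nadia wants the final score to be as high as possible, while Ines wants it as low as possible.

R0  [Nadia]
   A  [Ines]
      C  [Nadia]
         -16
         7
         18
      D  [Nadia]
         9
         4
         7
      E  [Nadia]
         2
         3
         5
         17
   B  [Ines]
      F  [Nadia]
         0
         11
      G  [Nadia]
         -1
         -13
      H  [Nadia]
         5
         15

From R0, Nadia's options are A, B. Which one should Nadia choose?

A

C (Nadia): max(-16, 7, 18) = 18
D (Nadia): max(9, 4, 7) = 9
E (Nadia): max(2, 3, 5, 17) = 17
A (Ines): min(18, 9, 17) = 9
F (Nadia): max(0, 11) = 11
G (Nadia): max(-1, -13) = -1
H (Nadia): max(5, 15) = 15
B (Ines): min(11, -1, 15) = -1
R0 (Nadia): max(9, -1) = 9
Nadia at R0 wants the highest of {A=9, B=-1}, so chooses A.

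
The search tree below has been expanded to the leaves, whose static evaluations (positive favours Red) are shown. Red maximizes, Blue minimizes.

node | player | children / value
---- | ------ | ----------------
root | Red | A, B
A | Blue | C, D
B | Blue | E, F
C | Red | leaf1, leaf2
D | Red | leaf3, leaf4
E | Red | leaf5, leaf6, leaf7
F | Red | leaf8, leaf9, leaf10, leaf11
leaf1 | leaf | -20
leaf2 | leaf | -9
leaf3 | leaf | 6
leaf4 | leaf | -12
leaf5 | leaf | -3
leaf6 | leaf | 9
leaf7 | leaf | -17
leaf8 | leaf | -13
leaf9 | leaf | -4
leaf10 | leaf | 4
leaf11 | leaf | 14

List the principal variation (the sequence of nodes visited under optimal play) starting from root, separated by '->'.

C (Red): max(-20, -9) = -9
D (Red): max(6, -12) = 6
A (Blue): min(-9, 6) = -9
E (Red): max(-3, 9, -17) = 9
F (Red): max(-13, -4, 4, 14) = 14
B (Blue): min(9, 14) = 9
root (Red): max(-9, 9) = 9
At root, Red picks B (highest: 9).
At B, Blue picks E (lowest: 9).
At E, Red picks leaf6 (highest: 9).
Terminal value 9.

root -> B -> E -> leaf6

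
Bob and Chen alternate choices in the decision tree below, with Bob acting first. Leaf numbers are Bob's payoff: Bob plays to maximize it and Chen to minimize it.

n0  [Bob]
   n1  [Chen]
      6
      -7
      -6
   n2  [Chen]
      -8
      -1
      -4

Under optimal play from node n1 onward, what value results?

-7

n1 (Chen): min(6, -7, -6) = -7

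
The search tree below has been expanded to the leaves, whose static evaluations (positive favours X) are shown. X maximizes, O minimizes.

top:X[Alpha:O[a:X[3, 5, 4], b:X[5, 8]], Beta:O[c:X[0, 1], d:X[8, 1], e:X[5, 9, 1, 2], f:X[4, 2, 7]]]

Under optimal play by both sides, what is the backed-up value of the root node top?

5

a (X): max(3, 5, 4) = 5
b (X): max(5, 8) = 8
Alpha (O): min(5, 8) = 5
c (X): max(0, 1) = 1
d (X): max(8, 1) = 8
e (X): max(5, 9, 1, 2) = 9
f (X): max(4, 2, 7) = 7
Beta (O): min(1, 8, 9, 7) = 1
top (X): max(5, 1) = 5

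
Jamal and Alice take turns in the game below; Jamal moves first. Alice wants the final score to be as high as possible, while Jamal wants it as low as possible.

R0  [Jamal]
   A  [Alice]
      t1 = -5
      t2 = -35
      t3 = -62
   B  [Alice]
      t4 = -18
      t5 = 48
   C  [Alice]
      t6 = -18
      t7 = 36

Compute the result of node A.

-5

A (Alice): max(-5, -35, -62) = -5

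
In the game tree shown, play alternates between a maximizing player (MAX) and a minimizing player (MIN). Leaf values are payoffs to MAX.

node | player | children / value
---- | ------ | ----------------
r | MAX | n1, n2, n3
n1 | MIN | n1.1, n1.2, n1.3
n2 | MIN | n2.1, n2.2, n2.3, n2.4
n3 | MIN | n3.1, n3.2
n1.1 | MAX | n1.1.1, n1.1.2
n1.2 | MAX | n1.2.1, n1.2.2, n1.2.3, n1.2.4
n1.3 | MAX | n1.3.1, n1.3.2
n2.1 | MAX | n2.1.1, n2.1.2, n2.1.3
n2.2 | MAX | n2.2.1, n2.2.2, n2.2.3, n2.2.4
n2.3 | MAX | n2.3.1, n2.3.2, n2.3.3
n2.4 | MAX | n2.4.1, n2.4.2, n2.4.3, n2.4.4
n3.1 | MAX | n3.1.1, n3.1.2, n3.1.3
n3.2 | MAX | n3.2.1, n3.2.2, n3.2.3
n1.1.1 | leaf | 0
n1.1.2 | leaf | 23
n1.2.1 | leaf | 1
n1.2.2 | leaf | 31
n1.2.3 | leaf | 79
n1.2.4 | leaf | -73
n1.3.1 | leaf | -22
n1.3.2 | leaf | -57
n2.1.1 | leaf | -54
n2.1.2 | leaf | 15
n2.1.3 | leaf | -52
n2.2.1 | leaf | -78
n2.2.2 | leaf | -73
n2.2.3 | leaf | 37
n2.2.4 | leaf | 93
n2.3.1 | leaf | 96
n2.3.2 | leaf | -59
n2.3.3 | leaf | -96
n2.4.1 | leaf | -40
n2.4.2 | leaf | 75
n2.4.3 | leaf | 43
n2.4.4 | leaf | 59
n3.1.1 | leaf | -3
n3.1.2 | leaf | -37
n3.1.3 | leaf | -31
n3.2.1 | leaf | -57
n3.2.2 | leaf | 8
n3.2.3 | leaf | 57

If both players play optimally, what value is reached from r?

15

n1.1 (MAX): max(0, 23) = 23
n1.2 (MAX): max(1, 31, 79, -73) = 79
n1.3 (MAX): max(-22, -57) = -22
n1 (MIN): min(23, 79, -22) = -22
n2.1 (MAX): max(-54, 15, -52) = 15
n2.2 (MAX): max(-78, -73, 37, 93) = 93
n2.3 (MAX): max(96, -59, -96) = 96
n2.4 (MAX): max(-40, 75, 43, 59) = 75
n2 (MIN): min(15, 93, 96, 75) = 15
n3.1 (MAX): max(-3, -37, -31) = -3
n3.2 (MAX): max(-57, 8, 57) = 57
n3 (MIN): min(-3, 57) = -3
r (MAX): max(-22, 15, -3) = 15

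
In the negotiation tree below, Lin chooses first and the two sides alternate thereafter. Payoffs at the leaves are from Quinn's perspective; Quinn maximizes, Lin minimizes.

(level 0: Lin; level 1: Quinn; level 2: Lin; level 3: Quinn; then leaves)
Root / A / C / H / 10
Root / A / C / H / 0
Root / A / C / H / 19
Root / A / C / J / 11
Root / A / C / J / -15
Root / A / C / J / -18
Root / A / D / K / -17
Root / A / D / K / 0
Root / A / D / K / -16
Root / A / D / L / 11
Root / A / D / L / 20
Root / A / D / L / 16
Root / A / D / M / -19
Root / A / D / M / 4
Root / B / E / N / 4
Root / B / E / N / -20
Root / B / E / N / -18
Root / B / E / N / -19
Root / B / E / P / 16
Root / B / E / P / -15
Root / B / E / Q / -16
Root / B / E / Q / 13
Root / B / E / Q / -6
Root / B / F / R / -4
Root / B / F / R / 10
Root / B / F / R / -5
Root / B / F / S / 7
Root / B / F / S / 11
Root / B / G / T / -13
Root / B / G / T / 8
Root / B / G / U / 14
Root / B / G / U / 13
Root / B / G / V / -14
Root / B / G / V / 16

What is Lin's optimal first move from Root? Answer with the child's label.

B

H (Quinn): max(10, 0, 19) = 19
J (Quinn): max(11, -15, -18) = 11
C (Lin): min(19, 11) = 11
K (Quinn): max(-17, 0, -16) = 0
L (Quinn): max(11, 20, 16) = 20
M (Quinn): max(-19, 4) = 4
D (Lin): min(0, 20, 4) = 0
A (Quinn): max(11, 0) = 11
N (Quinn): max(4, -20, -18, -19) = 4
P (Quinn): max(16, -15) = 16
Q (Quinn): max(-16, 13, -6) = 13
E (Lin): min(4, 16, 13) = 4
R (Quinn): max(-4, 10, -5) = 10
S (Quinn): max(7, 11) = 11
F (Lin): min(10, 11) = 10
T (Quinn): max(-13, 8) = 8
U (Quinn): max(14, 13) = 14
V (Quinn): max(-14, 16) = 16
G (Lin): min(8, 14, 16) = 8
B (Quinn): max(4, 10, 8) = 10
Root (Lin): min(11, 10) = 10
Lin at Root wants the lowest of {A=11, B=10}, so chooses B.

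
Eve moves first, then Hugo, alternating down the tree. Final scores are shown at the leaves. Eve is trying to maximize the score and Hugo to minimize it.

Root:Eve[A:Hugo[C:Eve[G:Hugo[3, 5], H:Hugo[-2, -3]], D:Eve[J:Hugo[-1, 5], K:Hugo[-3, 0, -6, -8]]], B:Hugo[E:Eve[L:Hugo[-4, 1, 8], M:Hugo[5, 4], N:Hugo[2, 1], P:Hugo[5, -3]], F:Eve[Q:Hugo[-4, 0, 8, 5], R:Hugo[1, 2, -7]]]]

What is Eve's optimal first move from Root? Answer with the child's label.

A

G (Hugo): min(3, 5) = 3
H (Hugo): min(-2, -3) = -3
C (Eve): max(3, -3) = 3
J (Hugo): min(-1, 5) = -1
K (Hugo): min(-3, 0, -6, -8) = -8
D (Eve): max(-1, -8) = -1
A (Hugo): min(3, -1) = -1
L (Hugo): min(-4, 1, 8) = -4
M (Hugo): min(5, 4) = 4
N (Hugo): min(2, 1) = 1
P (Hugo): min(5, -3) = -3
E (Eve): max(-4, 4, 1, -3) = 4
Q (Hugo): min(-4, 0, 8, 5) = -4
R (Hugo): min(1, 2, -7) = -7
F (Eve): max(-4, -7) = -4
B (Hugo): min(4, -4) = -4
Root (Eve): max(-1, -4) = -1
Eve at Root wants the highest of {A=-1, B=-4}, so chooses A.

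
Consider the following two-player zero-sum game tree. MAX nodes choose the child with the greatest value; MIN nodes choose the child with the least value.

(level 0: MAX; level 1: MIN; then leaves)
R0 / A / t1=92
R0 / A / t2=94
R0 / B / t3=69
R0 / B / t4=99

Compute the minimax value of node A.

92

A (MIN): min(92, 94) = 92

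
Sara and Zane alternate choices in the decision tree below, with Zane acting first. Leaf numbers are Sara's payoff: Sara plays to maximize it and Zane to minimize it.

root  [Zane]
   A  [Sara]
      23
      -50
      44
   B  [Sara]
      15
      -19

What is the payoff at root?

15

A (Sara): max(23, -50, 44) = 44
B (Sara): max(15, -19) = 15
root (Zane): min(44, 15) = 15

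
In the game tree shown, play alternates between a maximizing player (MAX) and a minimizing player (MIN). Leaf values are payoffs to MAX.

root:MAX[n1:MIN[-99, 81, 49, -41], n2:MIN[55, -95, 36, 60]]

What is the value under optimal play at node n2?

-95

n2 (MIN): min(55, -95, 36, 60) = -95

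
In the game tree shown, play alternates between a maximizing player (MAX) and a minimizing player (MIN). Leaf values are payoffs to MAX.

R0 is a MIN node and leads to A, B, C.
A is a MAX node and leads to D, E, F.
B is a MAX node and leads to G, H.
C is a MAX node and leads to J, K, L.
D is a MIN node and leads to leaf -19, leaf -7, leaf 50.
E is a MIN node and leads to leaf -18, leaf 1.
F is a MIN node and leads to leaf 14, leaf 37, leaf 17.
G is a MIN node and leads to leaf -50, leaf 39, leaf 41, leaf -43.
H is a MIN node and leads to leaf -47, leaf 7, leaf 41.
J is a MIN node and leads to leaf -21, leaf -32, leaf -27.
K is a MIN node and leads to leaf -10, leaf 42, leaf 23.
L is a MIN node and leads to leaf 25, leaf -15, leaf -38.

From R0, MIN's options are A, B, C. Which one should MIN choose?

D (MIN): min(-19, -7, 50) = -19
E (MIN): min(-18, 1) = -18
F (MIN): min(14, 37, 17) = 14
A (MAX): max(-19, -18, 14) = 14
G (MIN): min(-50, 39, 41, -43) = -50
H (MIN): min(-47, 7, 41) = -47
B (MAX): max(-50, -47) = -47
J (MIN): min(-21, -32, -27) = -32
K (MIN): min(-10, 42, 23) = -10
L (MIN): min(25, -15, -38) = -38
C (MAX): max(-32, -10, -38) = -10
R0 (MIN): min(14, -47, -10) = -47
MIN at R0 wants the lowest of {A=14, B=-47, C=-10}, so chooses B.

B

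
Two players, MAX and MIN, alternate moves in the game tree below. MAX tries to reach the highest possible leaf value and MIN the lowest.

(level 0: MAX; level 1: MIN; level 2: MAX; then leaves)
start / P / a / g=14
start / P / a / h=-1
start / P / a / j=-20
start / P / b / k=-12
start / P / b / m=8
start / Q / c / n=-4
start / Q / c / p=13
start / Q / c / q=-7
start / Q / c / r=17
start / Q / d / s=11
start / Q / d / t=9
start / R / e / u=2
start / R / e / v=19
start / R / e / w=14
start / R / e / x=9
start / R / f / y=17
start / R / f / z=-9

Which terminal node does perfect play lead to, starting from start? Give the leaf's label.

y

a (MAX): max(14, -1, -20) = 14
b (MAX): max(-12, 8) = 8
P (MIN): min(14, 8) = 8
c (MAX): max(-4, 13, -7, 17) = 17
d (MAX): max(11, 9) = 11
Q (MIN): min(17, 11) = 11
e (MAX): max(2, 19, 14, 9) = 19
f (MAX): max(17, -9) = 17
R (MIN): min(19, 17) = 17
start (MAX): max(8, 11, 17) = 17
At start, MAX picks R (highest: 17).
At R, MIN picks f (lowest: 17).
At f, MAX picks y (highest: 17).
Terminal value 17.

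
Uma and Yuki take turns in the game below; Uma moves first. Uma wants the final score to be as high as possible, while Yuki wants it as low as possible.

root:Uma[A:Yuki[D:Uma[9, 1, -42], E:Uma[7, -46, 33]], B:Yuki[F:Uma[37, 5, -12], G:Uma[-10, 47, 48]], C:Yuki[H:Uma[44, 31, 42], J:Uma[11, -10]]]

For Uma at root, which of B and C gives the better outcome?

B

F (Uma): max(37, 5, -12) = 37
G (Uma): max(-10, 47, 48) = 48
B (Yuki): min(37, 48) = 37
H (Uma): max(44, 31, 42) = 44
J (Uma): max(11, -10) = 11
C (Yuki): min(44, 11) = 11
Uma prefers the higher value; B=37, C=11. B is better since 37 > 11.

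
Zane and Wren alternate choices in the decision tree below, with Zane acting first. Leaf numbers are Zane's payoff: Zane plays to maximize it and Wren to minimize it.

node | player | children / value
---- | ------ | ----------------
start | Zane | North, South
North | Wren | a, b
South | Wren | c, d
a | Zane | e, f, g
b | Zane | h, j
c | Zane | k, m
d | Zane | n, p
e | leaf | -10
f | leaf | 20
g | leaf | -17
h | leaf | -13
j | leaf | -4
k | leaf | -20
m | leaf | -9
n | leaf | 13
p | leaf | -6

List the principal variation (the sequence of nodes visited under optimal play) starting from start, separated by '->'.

a (Zane): max(-10, 20, -17) = 20
b (Zane): max(-13, -4) = -4
North (Wren): min(20, -4) = -4
c (Zane): max(-20, -9) = -9
d (Zane): max(13, -6) = 13
South (Wren): min(-9, 13) = -9
start (Zane): max(-4, -9) = -4
At start, Zane picks North (highest: -4).
At North, Wren picks b (lowest: -4).
At b, Zane picks j (highest: -4).
Terminal value -4.

start -> North -> b -> j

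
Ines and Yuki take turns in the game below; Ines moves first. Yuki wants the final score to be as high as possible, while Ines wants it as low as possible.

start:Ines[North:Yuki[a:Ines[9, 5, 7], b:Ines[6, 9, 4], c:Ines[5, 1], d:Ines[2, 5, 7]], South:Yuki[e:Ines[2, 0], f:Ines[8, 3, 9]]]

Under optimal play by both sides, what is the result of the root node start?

a (Ines): min(9, 5, 7) = 5
b (Ines): min(6, 9, 4) = 4
c (Ines): min(5, 1) = 1
d (Ines): min(2, 5, 7) = 2
North (Yuki): max(5, 4, 1, 2) = 5
e (Ines): min(2, 0) = 0
f (Ines): min(8, 3, 9) = 3
South (Yuki): max(0, 3) = 3
start (Ines): min(5, 3) = 3

3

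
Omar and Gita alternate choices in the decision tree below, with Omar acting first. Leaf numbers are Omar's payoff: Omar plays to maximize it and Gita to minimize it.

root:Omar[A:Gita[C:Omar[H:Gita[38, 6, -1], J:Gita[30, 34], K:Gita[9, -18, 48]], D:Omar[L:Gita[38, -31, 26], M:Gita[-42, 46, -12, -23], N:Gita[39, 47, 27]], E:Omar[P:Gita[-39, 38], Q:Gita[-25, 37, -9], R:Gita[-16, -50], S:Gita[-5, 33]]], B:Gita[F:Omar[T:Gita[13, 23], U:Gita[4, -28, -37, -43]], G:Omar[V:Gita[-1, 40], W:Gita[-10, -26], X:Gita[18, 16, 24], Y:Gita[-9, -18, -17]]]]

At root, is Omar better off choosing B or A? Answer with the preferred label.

B

T (Gita): min(13, 23) = 13
U (Gita): min(4, -28, -37, -43) = -43
F (Omar): max(13, -43) = 13
V (Gita): min(-1, 40) = -1
W (Gita): min(-10, -26) = -26
X (Gita): min(18, 16, 24) = 16
Y (Gita): min(-9, -18, -17) = -18
G (Omar): max(-1, -26, 16, -18) = 16
B (Gita): min(13, 16) = 13
H (Gita): min(38, 6, -1) = -1
J (Gita): min(30, 34) = 30
K (Gita): min(9, -18, 48) = -18
C (Omar): max(-1, 30, -18) = 30
L (Gita): min(38, -31, 26) = -31
M (Gita): min(-42, 46, -12, -23) = -42
N (Gita): min(39, 47, 27) = 27
D (Omar): max(-31, -42, 27) = 27
P (Gita): min(-39, 38) = -39
Q (Gita): min(-25, 37, -9) = -25
R (Gita): min(-16, -50) = -50
S (Gita): min(-5, 33) = -5
E (Omar): max(-39, -25, -50, -5) = -5
A (Gita): min(30, 27, -5) = -5
Omar prefers the higher value; B=13, A=-5. B is better since 13 > -5.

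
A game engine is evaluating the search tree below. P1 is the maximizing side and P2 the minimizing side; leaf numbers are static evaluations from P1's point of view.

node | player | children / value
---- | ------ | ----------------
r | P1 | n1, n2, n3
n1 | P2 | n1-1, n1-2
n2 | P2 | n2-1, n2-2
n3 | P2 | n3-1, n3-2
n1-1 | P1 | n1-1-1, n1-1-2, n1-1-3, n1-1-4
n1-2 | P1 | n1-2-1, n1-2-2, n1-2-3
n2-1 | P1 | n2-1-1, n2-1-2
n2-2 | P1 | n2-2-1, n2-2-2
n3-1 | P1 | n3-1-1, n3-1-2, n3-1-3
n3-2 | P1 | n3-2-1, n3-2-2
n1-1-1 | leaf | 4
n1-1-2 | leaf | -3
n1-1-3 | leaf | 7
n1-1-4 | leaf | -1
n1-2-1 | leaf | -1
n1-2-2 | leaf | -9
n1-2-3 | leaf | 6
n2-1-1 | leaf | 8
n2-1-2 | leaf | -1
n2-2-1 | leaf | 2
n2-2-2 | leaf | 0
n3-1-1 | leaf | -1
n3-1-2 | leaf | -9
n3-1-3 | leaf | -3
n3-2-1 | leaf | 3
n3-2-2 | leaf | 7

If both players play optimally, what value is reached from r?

6

n1-1 (P1): max(4, -3, 7, -1) = 7
n1-2 (P1): max(-1, -9, 6) = 6
n1 (P2): min(7, 6) = 6
n2-1 (P1): max(8, -1) = 8
n2-2 (P1): max(2, 0) = 2
n2 (P2): min(8, 2) = 2
n3-1 (P1): max(-1, -9, -3) = -1
n3-2 (P1): max(3, 7) = 7
n3 (P2): min(-1, 7) = -1
r (P1): max(6, 2, -1) = 6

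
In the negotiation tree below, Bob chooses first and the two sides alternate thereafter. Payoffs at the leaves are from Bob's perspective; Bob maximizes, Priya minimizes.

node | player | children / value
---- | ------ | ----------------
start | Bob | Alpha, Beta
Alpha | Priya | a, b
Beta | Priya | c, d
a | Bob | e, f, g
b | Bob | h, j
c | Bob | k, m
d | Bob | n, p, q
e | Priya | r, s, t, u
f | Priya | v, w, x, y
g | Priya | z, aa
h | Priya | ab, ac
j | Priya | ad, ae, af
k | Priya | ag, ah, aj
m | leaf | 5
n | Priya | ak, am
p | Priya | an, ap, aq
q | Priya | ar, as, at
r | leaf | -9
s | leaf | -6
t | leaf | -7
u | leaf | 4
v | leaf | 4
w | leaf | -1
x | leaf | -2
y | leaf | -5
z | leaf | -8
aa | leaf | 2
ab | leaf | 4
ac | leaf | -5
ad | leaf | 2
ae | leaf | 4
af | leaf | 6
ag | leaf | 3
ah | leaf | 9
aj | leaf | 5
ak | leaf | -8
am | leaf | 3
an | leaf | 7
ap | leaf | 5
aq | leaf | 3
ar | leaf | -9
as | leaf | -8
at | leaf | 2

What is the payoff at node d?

n (Priya): min(-8, 3) = -8
p (Priya): min(7, 5, 3) = 3
q (Priya): min(-9, -8, 2) = -9
d (Bob): max(-8, 3, -9) = 3

3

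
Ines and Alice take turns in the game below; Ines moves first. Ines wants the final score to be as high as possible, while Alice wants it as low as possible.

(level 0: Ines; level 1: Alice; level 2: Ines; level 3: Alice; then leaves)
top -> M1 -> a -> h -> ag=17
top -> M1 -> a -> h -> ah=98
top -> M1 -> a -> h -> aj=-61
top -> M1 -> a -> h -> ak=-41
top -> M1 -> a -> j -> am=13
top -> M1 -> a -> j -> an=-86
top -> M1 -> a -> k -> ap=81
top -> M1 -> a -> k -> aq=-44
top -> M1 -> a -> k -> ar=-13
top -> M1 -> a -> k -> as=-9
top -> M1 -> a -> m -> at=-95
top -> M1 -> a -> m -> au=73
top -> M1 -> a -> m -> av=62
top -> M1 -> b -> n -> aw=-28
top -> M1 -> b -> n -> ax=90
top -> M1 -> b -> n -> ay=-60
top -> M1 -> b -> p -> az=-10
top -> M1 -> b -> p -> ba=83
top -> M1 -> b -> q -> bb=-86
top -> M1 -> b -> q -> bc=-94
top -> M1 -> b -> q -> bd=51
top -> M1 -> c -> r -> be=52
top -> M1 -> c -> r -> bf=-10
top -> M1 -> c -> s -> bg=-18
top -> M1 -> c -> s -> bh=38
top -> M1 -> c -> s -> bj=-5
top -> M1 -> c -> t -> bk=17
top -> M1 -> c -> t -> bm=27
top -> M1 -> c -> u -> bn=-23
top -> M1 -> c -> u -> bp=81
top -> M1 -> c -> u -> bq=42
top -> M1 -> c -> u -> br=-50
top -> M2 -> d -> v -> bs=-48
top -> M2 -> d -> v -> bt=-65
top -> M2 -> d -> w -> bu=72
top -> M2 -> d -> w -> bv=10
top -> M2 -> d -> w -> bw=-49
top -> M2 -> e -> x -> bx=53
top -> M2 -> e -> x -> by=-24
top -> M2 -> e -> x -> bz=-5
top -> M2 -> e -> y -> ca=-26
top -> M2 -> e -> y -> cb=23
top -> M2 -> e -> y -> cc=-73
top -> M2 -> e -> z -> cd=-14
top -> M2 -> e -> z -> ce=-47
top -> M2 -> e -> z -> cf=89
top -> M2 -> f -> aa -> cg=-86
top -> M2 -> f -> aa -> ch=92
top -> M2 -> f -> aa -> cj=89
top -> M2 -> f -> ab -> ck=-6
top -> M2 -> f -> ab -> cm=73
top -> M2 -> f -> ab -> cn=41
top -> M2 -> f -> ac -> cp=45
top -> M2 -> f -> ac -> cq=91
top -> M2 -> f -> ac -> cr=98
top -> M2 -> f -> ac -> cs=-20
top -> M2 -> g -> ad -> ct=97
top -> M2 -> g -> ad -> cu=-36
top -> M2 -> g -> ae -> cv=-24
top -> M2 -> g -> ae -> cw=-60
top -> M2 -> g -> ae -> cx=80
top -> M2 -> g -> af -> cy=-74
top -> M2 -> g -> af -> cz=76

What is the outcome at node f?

aa (Alice): min(-86, 92, 89) = -86
ab (Alice): min(-6, 73, 41) = -6
ac (Alice): min(45, 91, 98, -20) = -20
f (Ines): max(-86, -6, -20) = -6

-6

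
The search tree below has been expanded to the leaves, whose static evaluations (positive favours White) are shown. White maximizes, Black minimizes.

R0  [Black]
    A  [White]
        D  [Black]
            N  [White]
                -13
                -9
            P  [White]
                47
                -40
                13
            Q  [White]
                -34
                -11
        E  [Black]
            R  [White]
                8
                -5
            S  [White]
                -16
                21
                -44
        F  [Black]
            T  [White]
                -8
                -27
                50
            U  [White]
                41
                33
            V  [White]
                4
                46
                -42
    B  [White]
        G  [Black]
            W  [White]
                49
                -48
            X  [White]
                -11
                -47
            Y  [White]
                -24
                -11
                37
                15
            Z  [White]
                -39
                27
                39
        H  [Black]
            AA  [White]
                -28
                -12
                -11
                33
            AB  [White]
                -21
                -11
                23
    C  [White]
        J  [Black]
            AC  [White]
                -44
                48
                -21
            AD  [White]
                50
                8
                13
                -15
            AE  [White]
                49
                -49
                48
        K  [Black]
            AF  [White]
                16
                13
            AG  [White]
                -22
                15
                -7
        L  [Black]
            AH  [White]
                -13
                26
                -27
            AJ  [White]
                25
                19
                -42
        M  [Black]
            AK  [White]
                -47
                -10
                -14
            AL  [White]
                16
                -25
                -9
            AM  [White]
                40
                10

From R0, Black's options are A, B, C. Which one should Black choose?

B

N (White): max(-13, -9) = -9
P (White): max(47, -40, 13) = 47
Q (White): max(-34, -11) = -11
D (Black): min(-9, 47, -11) = -11
R (White): max(8, -5) = 8
S (White): max(-16, 21, -44) = 21
E (Black): min(8, 21) = 8
T (White): max(-8, -27, 50) = 50
U (White): max(41, 33) = 41
V (White): max(4, 46, -42) = 46
F (Black): min(50, 41, 46) = 41
A (White): max(-11, 8, 41) = 41
W (White): max(49, -48) = 49
X (White): max(-11, -47) = -11
Y (White): max(-24, -11, 37, 15) = 37
Z (White): max(-39, 27, 39) = 39
G (Black): min(49, -11, 37, 39) = -11
AA (White): max(-28, -12, -11, 33) = 33
AB (White): max(-21, -11, 23) = 23
H (Black): min(33, 23) = 23
B (White): max(-11, 23) = 23
AC (White): max(-44, 48, -21) = 48
AD (White): max(50, 8, 13, -15) = 50
AE (White): max(49, -49, 48) = 49
J (Black): min(48, 50, 49) = 48
AF (White): max(16, 13) = 16
AG (White): max(-22, 15, -7) = 15
K (Black): min(16, 15) = 15
AH (White): max(-13, 26, -27) = 26
AJ (White): max(25, 19, -42) = 25
L (Black): min(26, 25) = 25
AK (White): max(-47, -10, -14) = -10
AL (White): max(16, -25, -9) = 16
AM (White): max(40, 10) = 40
M (Black): min(-10, 16, 40) = -10
C (White): max(48, 15, 25, -10) = 48
R0 (Black): min(41, 23, 48) = 23
Black at R0 wants the lowest of {A=41, B=23, C=48}, so chooses B.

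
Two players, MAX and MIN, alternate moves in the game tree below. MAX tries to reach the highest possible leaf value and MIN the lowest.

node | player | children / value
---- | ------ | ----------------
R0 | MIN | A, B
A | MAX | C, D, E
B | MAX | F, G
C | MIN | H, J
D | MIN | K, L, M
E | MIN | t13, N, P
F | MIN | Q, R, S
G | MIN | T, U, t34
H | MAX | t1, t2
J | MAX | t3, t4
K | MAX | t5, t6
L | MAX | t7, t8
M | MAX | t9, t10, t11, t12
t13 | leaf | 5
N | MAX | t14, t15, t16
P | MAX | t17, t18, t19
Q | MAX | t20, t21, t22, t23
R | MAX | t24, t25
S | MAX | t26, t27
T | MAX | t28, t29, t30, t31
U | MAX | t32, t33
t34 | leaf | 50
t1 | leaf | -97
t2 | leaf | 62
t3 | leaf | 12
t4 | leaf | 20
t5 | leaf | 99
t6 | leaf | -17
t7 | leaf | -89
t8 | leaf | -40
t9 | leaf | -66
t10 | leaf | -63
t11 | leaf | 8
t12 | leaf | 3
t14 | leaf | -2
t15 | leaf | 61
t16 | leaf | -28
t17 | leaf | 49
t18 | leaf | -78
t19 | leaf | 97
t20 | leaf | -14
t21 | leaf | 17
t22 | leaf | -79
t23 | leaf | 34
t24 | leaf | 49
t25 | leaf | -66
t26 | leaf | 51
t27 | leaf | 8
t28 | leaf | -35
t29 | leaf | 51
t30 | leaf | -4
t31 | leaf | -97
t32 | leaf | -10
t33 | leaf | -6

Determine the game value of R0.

H (MAX): max(-97, 62) = 62
J (MAX): max(12, 20) = 20
C (MIN): min(62, 20) = 20
K (MAX): max(99, -17) = 99
L (MAX): max(-89, -40) = -40
M (MAX): max(-66, -63, 8, 3) = 8
D (MIN): min(99, -40, 8) = -40
N (MAX): max(-2, 61, -28) = 61
P (MAX): max(49, -78, 97) = 97
E (MIN): min(5, 61, 97) = 5
A (MAX): max(20, -40, 5) = 20
Q (MAX): max(-14, 17, -79, 34) = 34
R (MAX): max(49, -66) = 49
S (MAX): max(51, 8) = 51
F (MIN): min(34, 49, 51) = 34
T (MAX): max(-35, 51, -4, -97) = 51
U (MAX): max(-10, -6) = -6
G (MIN): min(51, -6, 50) = -6
B (MAX): max(34, -6) = 34
R0 (MIN): min(20, 34) = 20

20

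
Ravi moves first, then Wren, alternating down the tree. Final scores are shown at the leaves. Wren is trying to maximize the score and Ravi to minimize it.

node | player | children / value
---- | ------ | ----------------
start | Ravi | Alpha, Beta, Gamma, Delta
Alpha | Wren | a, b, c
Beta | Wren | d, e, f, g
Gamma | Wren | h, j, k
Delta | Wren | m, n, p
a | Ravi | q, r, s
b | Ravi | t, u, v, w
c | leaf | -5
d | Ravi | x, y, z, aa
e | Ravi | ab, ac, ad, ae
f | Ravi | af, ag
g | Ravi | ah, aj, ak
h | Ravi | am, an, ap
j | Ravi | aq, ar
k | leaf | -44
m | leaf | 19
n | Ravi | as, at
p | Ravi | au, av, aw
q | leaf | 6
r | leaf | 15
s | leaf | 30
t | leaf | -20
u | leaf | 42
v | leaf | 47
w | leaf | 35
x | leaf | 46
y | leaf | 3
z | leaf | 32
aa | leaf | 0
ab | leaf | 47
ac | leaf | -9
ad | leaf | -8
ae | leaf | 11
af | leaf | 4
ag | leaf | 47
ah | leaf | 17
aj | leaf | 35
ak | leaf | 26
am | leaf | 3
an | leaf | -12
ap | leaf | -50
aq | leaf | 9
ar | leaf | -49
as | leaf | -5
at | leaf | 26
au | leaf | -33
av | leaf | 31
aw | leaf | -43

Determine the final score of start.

-44

a (Ravi): min(6, 15, 30) = 6
b (Ravi): min(-20, 42, 47, 35) = -20
Alpha (Wren): max(6, -20, -5) = 6
d (Ravi): min(46, 3, 32, 0) = 0
e (Ravi): min(47, -9, -8, 11) = -9
f (Ravi): min(4, 47) = 4
g (Ravi): min(17, 35, 26) = 17
Beta (Wren): max(0, -9, 4, 17) = 17
h (Ravi): min(3, -12, -50) = -50
j (Ravi): min(9, -49) = -49
Gamma (Wren): max(-50, -49, -44) = -44
n (Ravi): min(-5, 26) = -5
p (Ravi): min(-33, 31, -43) = -43
Delta (Wren): max(19, -5, -43) = 19
start (Ravi): min(6, 17, -44, 19) = -44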